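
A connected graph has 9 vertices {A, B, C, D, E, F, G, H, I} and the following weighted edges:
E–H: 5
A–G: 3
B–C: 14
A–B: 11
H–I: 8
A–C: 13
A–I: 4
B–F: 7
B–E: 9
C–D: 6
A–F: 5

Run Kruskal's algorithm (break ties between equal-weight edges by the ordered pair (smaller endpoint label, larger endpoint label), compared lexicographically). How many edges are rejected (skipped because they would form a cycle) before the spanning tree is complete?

Kruskal: consider edges lightest-first.
A–G (3): add — endpoints in different components.
A–I (4): add — endpoints in different components.
A–F (5): add — endpoints in different components.
E–H (5): add — endpoints in different components.
C–D (6): add — endpoints in different components.
B–F (7): add — endpoints in different components.
H–I (8): add — endpoints in different components.
B–E (9): skip — B and E already connected.
A–B (11): skip — A and B already connected.
A–C (13): add — endpoints in different components.
Edges rejected before the tree was complete: 2.

2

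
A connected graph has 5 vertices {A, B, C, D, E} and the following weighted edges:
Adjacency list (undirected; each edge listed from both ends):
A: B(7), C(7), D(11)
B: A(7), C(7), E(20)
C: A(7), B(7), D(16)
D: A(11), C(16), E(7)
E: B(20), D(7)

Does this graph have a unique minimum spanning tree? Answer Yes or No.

No

Kruskal: consider edges lightest-first.
A—B (7): add — endpoints in different components.
A—C (7): add — endpoints in different components.
B—C (7): skip — B and C already connected.
D—E (7): add — endpoints in different components.
A—D (11): add — endpoints in different components.
Non-tree edge B—C has weight 7, equal to the heaviest edge on its tree cycle — swapping gives another MST of the same weight. Not unique.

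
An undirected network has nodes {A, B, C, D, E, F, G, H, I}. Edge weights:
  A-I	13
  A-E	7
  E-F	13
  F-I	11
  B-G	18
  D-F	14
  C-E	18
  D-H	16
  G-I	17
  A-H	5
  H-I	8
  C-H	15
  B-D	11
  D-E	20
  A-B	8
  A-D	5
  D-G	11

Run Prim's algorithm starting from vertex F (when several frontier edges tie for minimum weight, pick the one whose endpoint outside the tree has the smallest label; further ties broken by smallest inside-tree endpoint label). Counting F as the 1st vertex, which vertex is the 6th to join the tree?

Prim's algorithm from F:
Step 1: cheapest edge leaving the tree is F-I (11); add I.
Step 2: cheapest edge leaving the tree is H-I (8); add H.
Step 3: cheapest edge leaving the tree is A-H (5); add A.
Step 4: cheapest edge leaving the tree is A-D (5); add D.
Step 5: cheapest edge leaving the tree is A-E (7); add E.
Step 6: cheapest edge leaving the tree is A-B (8); add B.
Step 7: cheapest edge leaving the tree is D-G (11); add G.
Step 8: cheapest edge leaving the tree is C-H (15); add C.
Vertex order: F, I, H, A, D, E, B, G, C. The 6th vertex is E.

E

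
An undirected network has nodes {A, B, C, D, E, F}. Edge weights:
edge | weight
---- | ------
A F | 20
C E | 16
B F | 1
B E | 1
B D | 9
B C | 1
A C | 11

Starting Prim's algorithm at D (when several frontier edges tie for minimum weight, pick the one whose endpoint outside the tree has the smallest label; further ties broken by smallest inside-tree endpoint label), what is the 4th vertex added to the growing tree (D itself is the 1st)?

Prim's algorithm from D:
Step 1: cheapest edge leaving the tree is B D (9); add B.
Step 2: cheapest edge leaving the tree is B C (1); add C.
Step 3: cheapest edge leaving the tree is B E (1); add E.
Step 4: cheapest edge leaving the tree is B F (1); add F.
Step 5: cheapest edge leaving the tree is A C (11); add A.
Vertex order: D, B, C, E, F, A. The 4th vertex is E.

E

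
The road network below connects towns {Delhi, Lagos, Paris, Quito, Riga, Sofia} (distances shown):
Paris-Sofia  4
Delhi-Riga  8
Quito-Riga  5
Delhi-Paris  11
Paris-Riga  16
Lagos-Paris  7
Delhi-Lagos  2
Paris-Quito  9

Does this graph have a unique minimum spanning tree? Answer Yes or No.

Yes

Kruskal: consider edges lightest-first.
Delhi-Lagos (2): add. Components now {Delhi,Lagos} {Quito} {Paris} {Sofia} {Riga}
Paris-Sofia (4): add. Components now {Delhi,Lagos} {Quito} {Paris,Sofia} {Riga}
Quito-Riga (5): add. Components now {Delhi,Lagos} {Quito,Riga} {Paris,Sofia}
Lagos-Paris (7): add. Components now {Delhi,Lagos,Paris,Sofia} {Quito,Riga}
Delhi-Riga (8): add. Components now {Delhi,Lagos,Paris,Quito,Riga,Sofia}
Every non-tree edge has weight strictly greater than the heaviest edge on the tree path between its endpoints, so the MST is unique.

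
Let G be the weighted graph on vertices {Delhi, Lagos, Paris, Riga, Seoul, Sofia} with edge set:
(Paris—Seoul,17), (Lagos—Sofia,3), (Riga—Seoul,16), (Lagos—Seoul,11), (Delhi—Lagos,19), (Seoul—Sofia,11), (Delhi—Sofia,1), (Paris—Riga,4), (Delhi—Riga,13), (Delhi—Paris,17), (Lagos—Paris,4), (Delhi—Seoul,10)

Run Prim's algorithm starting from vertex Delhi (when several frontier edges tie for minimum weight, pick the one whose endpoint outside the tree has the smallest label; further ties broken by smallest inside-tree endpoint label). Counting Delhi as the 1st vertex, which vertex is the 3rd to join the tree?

Lagos

Prim, starting at Delhi.
Step 1: frontier [Delhi—Sofia 1, Delhi—Seoul 10, Delhi—Riga 13, Delhi—Paris 17, Delhi—Lagos 19] → take Delhi—Sofia (1); add Sofia.
Step 2: frontier [Delhi—Seoul 10, Delhi—Riga 13, Delhi—Paris 17, Delhi—Lagos 19, Lagos—Sofia 3, Seoul—Sofia 11] → take Lagos—Sofia (3); add Lagos.
Step 3: frontier [Delhi—Seoul 10, Delhi—Riga 13, Delhi—Paris 17, Lagos—Paris 4, Lagos—Seoul 11, Seoul—Sofia 11] → take Lagos—Paris (4); add Paris.
Step 4: frontier [Delhi—Seoul 10, Delhi—Riga 13, Lagos—Seoul 11, Paris—Riga 4, Paris—Seoul 17, Seoul—Sofia 11] → take Paris—Riga (4); add Riga.
Step 5: frontier [Delhi—Seoul 10, Lagos—Seoul 11, Paris—Seoul 17, Riga—Seoul 16, Seoul—Sofia 11] → take Delhi—Seoul (10); add Seoul.
Vertex order: Delhi, Sofia, Lagos, Paris, Riga, Seoul. The 3rd vertex is Lagos.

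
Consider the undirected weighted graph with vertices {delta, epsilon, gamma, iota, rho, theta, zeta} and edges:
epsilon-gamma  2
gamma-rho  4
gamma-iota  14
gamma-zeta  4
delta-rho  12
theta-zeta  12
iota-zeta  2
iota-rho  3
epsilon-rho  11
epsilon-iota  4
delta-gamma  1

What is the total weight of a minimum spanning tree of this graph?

Prim, starting at epsilon.
Step 1: cheapest edge leaving the tree is epsilon-gamma (2); add gamma.
Step 2: cheapest edge leaving the tree is delta-gamma (1); add delta.
Step 3: cheapest edge leaving the tree is epsilon-iota (4); add iota.
Step 4: cheapest edge leaving the tree is iota-zeta (2); add zeta.
Step 5: cheapest edge leaving the tree is iota-rho (3); add rho.
Step 6: cheapest edge leaving the tree is theta-zeta (12); add theta.
MST edges: epsilon-gamma, delta-gamma, epsilon-iota, iota-zeta, iota-rho, theta-zeta; total weight 2+1+4+2+3+12 = 24.

24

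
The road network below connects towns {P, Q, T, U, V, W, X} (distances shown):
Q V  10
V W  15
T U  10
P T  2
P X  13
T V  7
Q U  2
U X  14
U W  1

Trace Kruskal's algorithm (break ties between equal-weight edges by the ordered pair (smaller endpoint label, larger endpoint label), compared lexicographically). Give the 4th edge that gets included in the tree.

T-V

Kruskal: consider edges lightest-first.
U W (1): add — endpoints in different components.
P T (2): add — endpoints in different components.
Q U (2): add — endpoints in different components.
T V (7): add — endpoints in different components.
Q V (10): add — endpoints in different components.
T U (10): skip — U and T already connected.
P X (13): add — endpoints in different components.
The 4th edge added is T V.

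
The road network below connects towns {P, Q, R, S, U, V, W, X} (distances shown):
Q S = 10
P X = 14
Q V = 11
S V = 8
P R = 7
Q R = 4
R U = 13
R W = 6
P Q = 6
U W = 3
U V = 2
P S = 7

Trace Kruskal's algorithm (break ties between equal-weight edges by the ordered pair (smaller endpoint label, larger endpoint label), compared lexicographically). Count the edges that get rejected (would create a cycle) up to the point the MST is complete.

5

Kruskal: consider edges lightest-first.
U V (2): add — endpoints in different components.
U W (3): add — endpoints in different components.
Q R (4): add — endpoints in different components.
P Q (6): add — endpoints in different components.
R W (6): add — endpoints in different components.
P R (7): skip — R and P already connected.
P S (7): add — endpoints in different components.
S V (8): skip — S and V already connected.
Q S (10): skip — Q and S already connected.
Q V (11): skip — Q and V already connected.
R U (13): skip — R and U already connected.
P X (14): add — endpoints in different components.
Edges rejected before the tree was complete: 5.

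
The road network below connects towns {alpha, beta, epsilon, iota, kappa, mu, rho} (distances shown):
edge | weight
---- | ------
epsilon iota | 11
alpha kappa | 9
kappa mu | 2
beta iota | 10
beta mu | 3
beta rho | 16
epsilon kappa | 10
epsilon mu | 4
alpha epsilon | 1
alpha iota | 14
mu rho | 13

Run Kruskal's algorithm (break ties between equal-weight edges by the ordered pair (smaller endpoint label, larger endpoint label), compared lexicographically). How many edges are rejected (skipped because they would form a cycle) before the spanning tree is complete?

Sort edges by weight, then run Kruskal:
alpha epsilon (1): add. Components now {rho} {kappa} {iota} {beta} {mu} {alpha,epsilon}
kappa mu (2): add. Components now {rho} {kappa,mu} {iota} {beta} {alpha,epsilon}
beta mu (3): add. Components now {rho} {beta,kappa,mu} {iota} {alpha,epsilon}
epsilon mu (4): add. Components now {rho} {alpha,beta,epsilon,kappa,mu} {iota}
alpha kappa (9): skip — kappa and alpha already connected.
beta iota (10): add. Components now {rho} {alpha,beta,epsilon,iota,kappa,mu}
epsilon kappa (10): skip — kappa and epsilon already connected.
epsilon iota (11): skip — iota and epsilon already connected.
mu rho (13): add. Components now {alpha,beta,epsilon,iota,kappa,mu,rho}
Edges rejected before the tree was complete: 3.

3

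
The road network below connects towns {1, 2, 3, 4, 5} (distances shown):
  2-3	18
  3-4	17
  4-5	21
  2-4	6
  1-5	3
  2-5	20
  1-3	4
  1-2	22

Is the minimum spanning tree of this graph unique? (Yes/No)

Yes

Kruskal's algorithm — process edges by increasing weight (ties by edge label):
1-5 (3): add — endpoints in different components.
1-3 (4): add — endpoints in different components.
2-4 (6): add — endpoints in different components.
3-4 (17): add — endpoints in different components.
Every non-tree edge has weight strictly greater than the heaviest edge on the tree path between its endpoints, so the MST is unique.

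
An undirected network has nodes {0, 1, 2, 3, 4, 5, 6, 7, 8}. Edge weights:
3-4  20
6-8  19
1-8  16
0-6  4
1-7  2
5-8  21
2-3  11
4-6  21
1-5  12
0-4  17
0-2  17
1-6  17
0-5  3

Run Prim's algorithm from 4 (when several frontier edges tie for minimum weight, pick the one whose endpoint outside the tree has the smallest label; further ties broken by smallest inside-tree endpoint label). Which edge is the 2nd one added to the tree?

Prim's algorithm from 4:
Step 1: frontier [0-4 17, 3-4 20, 4-6 21] → take 0-4 (17); add 0.
Step 2: frontier [0-5 3, 0-6 4, 0-2 17, 3-4 20, 4-6 21] → take 0-5 (3); add 5.
Step 3: frontier [0-6 4, 0-2 17, 3-4 20, 4-6 21, 1-5 12, 5-8 21] → take 0-6 (4); add 6.
Step 4: frontier [0-2 17, 3-4 20, 1-5 12, 5-8 21, 1-6 17, 6-8 19] → take 1-5 (12); add 1.
Step 5: frontier [0-2 17, 1-7 2, 1-8 16, 3-4 20, 5-8 21, 6-8 19] → take 1-7 (2); add 7.
Step 6: frontier [0-2 17, 1-8 16, 3-4 20, 5-8 21, 6-8 19] → take 1-8 (16); add 8.
Step 7: frontier [0-2 17, 3-4 20] → take 0-2 (17); add 2.
Step 8: frontier [2-3 11, 3-4 20] → take 2-3 (11); add 3.
The 2nd edge added is 0-5.

0-5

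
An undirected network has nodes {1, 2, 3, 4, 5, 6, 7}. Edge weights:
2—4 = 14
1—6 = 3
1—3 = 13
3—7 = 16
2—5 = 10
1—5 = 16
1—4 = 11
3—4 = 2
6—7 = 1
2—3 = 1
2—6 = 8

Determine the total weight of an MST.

Prim, starting at 7.
Step 1: cheapest edge leaving the tree is 6—7 (1); add 6.
Step 2: cheapest edge leaving the tree is 1—6 (3); add 1.
Step 3: cheapest edge leaving the tree is 2—6 (8); add 2.
Step 4: cheapest edge leaving the tree is 2—3 (1); add 3.
Step 5: cheapest edge leaving the tree is 3—4 (2); add 4.
Step 6: cheapest edge leaving the tree is 2—5 (10); add 5.
MST edges: 6—7, 1—6, 2—6, 2—3, 3—4, 2—5; total weight 1+3+8+1+2+10 = 25.

25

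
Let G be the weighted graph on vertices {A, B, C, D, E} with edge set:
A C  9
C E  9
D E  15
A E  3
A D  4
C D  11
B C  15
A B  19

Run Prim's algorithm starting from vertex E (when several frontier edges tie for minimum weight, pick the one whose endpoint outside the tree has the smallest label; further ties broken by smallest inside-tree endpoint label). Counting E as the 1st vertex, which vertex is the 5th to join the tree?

Prim, starting at E.
Step 1: frontier [A E 3, C E 9, D E 15] → take A E (3); add A.
Step 2: frontier [A D 4, A C 9, A B 19, C E 9, D E 15] → take A D (4); add D.
Step 3: frontier [A C 9, A B 19, C D 11, C E 9] → take A C (9); add C.
Step 4: frontier [A B 19, B C 15] → take B C (15); add B.
Vertex order: E, A, D, C, B. The 5th vertex is B.

B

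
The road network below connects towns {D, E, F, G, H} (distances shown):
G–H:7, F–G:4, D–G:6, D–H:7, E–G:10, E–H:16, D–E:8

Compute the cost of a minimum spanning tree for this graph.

25

Prim's algorithm from H:
Step 1: frontier [D–H 7, G–H 7, E–H 16] → take D–H (7); add D.
Step 2: frontier [D–G 6, D–E 8, G–H 7, E–H 16] → take D–G (6); add G.
Step 3: frontier [D–E 8, F–G 4, E–G 10, E–H 16] → take F–G (4); add F.
Step 4: frontier [D–E 8, E–G 10, E–H 16] → take D–E (8); add E.
MST edges: D–H, D–G, F–G, D–E; total weight 7+6+4+8 = 25.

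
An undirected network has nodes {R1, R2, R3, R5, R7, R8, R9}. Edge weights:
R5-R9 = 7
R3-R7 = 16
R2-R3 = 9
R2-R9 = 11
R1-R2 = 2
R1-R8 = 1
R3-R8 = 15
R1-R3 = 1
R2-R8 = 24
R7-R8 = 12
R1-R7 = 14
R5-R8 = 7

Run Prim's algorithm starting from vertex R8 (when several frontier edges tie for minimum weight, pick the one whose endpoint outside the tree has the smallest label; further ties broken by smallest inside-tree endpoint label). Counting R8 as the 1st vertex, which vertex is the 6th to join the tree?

Prim, starting at R8.
Step 1: frontier [R1-R8 1, R5-R8 7, R7-R8 12, R3-R8 15, R2-R8 24] → take R1-R8 (1); add R1.
Step 2: frontier [R1-R3 1, R1-R2 2, R1-R7 14, R5-R8 7, R7-R8 12, R3-R8 15, R2-R8 24] → take R1-R3 (1); add R3.
Step 3: frontier [R1-R2 2, R1-R7 14, R2-R3 9, R3-R7 16, R5-R8 7, R7-R8 12, R2-R8 24] → take R1-R2 (2); add R2.
Step 4: frontier [R1-R7 14, R2-R9 11, R3-R7 16, R5-R8 7, R7-R8 12] → take R5-R8 (7); add R5.
Step 5: frontier [R1-R7 14, R2-R9 11, R3-R7 16, R5-R9 7, R7-R8 12] → take R5-R9 (7); add R9.
Step 6: frontier [R1-R7 14, R3-R7 16, R7-R8 12] → take R7-R8 (12); add R7.
Vertex order: R8, R1, R3, R2, R5, R9, R7. The 6th vertex is R9.

R9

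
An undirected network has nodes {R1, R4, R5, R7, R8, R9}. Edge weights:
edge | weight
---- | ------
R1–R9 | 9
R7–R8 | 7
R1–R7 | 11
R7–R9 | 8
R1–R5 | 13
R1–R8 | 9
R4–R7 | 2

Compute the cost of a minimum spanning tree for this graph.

39

Prim's algorithm from R4:
Step 1: cheapest edge leaving the tree is R4–R7 (2); add R7.
Step 2: cheapest edge leaving the tree is R7–R8 (7); add R8.
Step 3: cheapest edge leaving the tree is R7–R9 (8); add R9.
Step 4: cheapest edge leaving the tree is R1–R8 (9); add R1.
Step 5: cheapest edge leaving the tree is R1–R5 (13); add R5.
MST edges: R4–R7, R7–R8, R7–R9, R1–R8, R1–R5; total weight 2+7+8+9+13 = 39.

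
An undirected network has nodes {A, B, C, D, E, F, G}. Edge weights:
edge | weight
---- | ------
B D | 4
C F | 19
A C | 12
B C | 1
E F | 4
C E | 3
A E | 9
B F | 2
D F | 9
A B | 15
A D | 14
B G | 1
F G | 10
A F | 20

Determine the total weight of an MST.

Grow the tree from G using Prim:
Step 1: cheapest edge leaving the tree is B G (1); add B.
Step 2: cheapest edge leaving the tree is B C (1); add C.
Step 3: cheapest edge leaving the tree is B F (2); add F.
Step 4: cheapest edge leaving the tree is C E (3); add E.
Step 5: cheapest edge leaving the tree is B D (4); add D.
Step 6: cheapest edge leaving the tree is A E (9); add A.
MST edges: B G, B C, B F, C E, B D, A E; total weight 1+1+2+3+4+9 = 20.

20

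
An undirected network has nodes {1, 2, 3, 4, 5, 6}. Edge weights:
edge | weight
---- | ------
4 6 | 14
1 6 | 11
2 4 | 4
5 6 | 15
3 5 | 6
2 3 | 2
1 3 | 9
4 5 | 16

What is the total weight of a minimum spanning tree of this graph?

Prim's algorithm from 3:
Step 1: cheapest edge leaving the tree is 2 3 (2); add 2.
Step 2: cheapest edge leaving the tree is 2 4 (4); add 4.
Step 3: cheapest edge leaving the tree is 3 5 (6); add 5.
Step 4: cheapest edge leaving the tree is 1 3 (9); add 1.
Step 5: cheapest edge leaving the tree is 1 6 (11); add 6.
MST edges: 2 3, 2 4, 3 5, 1 3, 1 6; total weight 2+4+6+9+11 = 32.

32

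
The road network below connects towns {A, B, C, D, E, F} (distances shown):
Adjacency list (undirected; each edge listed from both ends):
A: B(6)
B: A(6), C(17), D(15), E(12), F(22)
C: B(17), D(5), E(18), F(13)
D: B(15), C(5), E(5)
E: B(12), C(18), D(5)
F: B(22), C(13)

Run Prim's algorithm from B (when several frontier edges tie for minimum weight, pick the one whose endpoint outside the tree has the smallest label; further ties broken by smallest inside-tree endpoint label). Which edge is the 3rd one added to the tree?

Grow the tree from B using Prim:
Step 1: frontier [A B 6, B E 12, B D 15, B C 17, B F 22] → take A B (6); add A.
Step 2: frontier [B E 12, B D 15, B C 17, B F 22] → take B E (12); add E.
Step 3: frontier [B D 15, B C 17, B F 22, D E 5, C E 18] → take D E (5); add D.
Step 4: frontier [B C 17, B F 22, C D 5, C E 18] → take C D (5); add C.
Step 5: frontier [B F 22, C F 13] → take C F (13); add F.
The 3rd edge added is D E.

D-E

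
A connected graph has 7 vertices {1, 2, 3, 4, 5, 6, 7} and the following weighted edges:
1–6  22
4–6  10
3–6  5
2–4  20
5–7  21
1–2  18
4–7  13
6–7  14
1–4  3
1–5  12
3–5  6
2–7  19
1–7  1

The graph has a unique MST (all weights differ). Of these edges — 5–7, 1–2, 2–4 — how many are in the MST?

1

Kruskal's algorithm — process edges by increasing weight (ties by edge label):
1–7 (1): add. Components now {1,7} {2} {3} {4} {5} {6}
1–4 (3): add. Components now {1,4,7} {2} {3} {5} {6}
3–6 (5): add. Components now {1,4,7} {2} {3,6} {5}
3–5 (6): add. Components now {1,4,7} {2} {3,5,6}
4–6 (10): add. Components now {1,3,4,5,6,7} {2}
1–5 (12): skip — 1 and 5 already connected.
4–7 (13): skip — 4 and 7 already connected.
6–7 (14): skip — 6 and 7 already connected.
1–2 (18): add. Components now {1,2,3,4,5,6,7}
MST edge set: {1–7, 1–4, 3–6, 3–5, 4–6, 1–2}.
Of the listed edges, {1–2} are in the MST → 1.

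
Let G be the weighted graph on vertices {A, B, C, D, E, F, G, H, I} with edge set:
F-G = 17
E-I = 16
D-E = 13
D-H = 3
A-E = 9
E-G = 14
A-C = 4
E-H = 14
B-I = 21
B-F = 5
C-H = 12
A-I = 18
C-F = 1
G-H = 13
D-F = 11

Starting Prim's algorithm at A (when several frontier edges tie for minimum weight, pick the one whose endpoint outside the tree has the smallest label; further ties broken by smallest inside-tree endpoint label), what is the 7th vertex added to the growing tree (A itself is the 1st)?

H

Grow the tree from A using Prim:
Step 1: cheapest edge leaving the tree is A-C (4); add C.
Step 2: cheapest edge leaving the tree is C-F (1); add F.
Step 3: cheapest edge leaving the tree is B-F (5); add B.
Step 4: cheapest edge leaving the tree is A-E (9); add E.
Step 5: cheapest edge leaving the tree is D-F (11); add D.
Step 6: cheapest edge leaving the tree is D-H (3); add H.
Step 7: cheapest edge leaving the tree is G-H (13); add G.
Step 8: cheapest edge leaving the tree is E-I (16); add I.
Vertex order: A, C, F, B, E, D, H, G, I. The 7th vertex is H.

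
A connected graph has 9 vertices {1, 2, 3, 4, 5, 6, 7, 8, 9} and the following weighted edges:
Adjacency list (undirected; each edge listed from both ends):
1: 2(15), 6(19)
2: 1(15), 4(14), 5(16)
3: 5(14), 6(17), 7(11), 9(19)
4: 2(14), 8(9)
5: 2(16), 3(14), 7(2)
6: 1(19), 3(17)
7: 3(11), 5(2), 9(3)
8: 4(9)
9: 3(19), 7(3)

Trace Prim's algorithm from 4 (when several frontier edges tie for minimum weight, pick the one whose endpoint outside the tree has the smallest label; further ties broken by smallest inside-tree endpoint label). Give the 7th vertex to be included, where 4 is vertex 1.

Prim's algorithm from 4:
Step 1: frontier [4 8 9, 2 4 14] → take 4 8 (9); add 8.
Step 2: frontier [2 4 14] → take 2 4 (14); add 2.
Step 3: frontier [1 2 15, 2 5 16] → take 1 2 (15); add 1.
Step 4: frontier [1 6 19, 2 5 16] → take 2 5 (16); add 5.
Step 5: frontier [1 6 19, 5 7 2, 3 5 14] → take 5 7 (2); add 7.
Step 6: frontier [1 6 19, 3 5 14, 7 9 3, 3 7 11] → take 7 9 (3); add 9.
Step 7: frontier [1 6 19, 3 5 14, 3 7 11, 3 9 19] → take 3 7 (11); add 3.
Step 8: frontier [1 6 19, 3 6 17] → take 3 6 (17); add 6.
Vertex order: 4, 8, 2, 1, 5, 7, 9, 3, 6. The 7th vertex is 9.

9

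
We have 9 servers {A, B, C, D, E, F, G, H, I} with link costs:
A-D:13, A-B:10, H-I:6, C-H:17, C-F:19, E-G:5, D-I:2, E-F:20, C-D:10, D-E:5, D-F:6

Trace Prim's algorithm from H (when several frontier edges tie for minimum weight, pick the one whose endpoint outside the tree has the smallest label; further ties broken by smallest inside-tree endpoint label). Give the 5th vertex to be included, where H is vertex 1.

Grow the tree from H using Prim:
Step 1: cheapest edge leaving the tree is H-I (6); add I.
Step 2: cheapest edge leaving the tree is D-I (2); add D.
Step 3: cheapest edge leaving the tree is D-E (5); add E.
Step 4: cheapest edge leaving the tree is E-G (5); add G.
Step 5: cheapest edge leaving the tree is D-F (6); add F.
Step 6: cheapest edge leaving the tree is C-D (10); add C.
Step 7: cheapest edge leaving the tree is A-D (13); add A.
Step 8: cheapest edge leaving the tree is A-B (10); add B.
Vertex order: H, I, D, E, G, F, C, A, B. The 5th vertex is G.

G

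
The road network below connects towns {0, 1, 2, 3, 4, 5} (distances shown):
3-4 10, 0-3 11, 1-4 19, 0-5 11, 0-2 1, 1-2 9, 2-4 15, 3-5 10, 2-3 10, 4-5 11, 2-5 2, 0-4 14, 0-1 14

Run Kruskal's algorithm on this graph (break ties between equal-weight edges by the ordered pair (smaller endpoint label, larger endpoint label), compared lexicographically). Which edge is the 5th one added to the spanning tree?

3-4

Kruskal: consider edges lightest-first.
0-2 (1): add — endpoints in different components.
2-5 (2): add — endpoints in different components.
1-2 (9): add — endpoints in different components.
2-3 (10): add — endpoints in different components.
3-4 (10): add — endpoints in different components.
The 5th edge added is 3-4.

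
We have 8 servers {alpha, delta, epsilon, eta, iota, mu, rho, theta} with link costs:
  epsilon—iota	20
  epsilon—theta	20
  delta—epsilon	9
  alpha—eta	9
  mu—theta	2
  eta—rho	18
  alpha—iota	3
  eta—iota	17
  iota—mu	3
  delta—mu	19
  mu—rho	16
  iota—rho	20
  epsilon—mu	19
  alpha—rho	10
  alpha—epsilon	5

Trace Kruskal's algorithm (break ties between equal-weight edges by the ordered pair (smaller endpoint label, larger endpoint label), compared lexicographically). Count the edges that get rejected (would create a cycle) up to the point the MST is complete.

Kruskal's algorithm — process edges by increasing weight (ties by edge label):
mu—theta (2): add — endpoints in different components.
alpha—iota (3): add — endpoints in different components.
iota—mu (3): add — endpoints in different components.
alpha—epsilon (5): add — endpoints in different components.
alpha—eta (9): add — endpoints in different components.
delta—epsilon (9): add — endpoints in different components.
alpha—rho (10): add — endpoints in different components.
Edges rejected before the tree was complete: 0.

0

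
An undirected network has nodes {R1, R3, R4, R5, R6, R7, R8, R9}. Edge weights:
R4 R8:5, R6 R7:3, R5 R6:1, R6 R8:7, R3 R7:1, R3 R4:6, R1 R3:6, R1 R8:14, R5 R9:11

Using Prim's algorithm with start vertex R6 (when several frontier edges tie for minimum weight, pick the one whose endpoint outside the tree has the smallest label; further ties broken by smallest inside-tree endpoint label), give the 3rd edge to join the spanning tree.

Prim, starting at R6.
Step 1: cheapest edge leaving the tree is R5 R6 (1); add R5.
Step 2: cheapest edge leaving the tree is R6 R7 (3); add R7.
Step 3: cheapest edge leaving the tree is R3 R7 (1); add R3.
Step 4: cheapest edge leaving the tree is R1 R3 (6); add R1.
Step 5: cheapest edge leaving the tree is R3 R4 (6); add R4.
Step 6: cheapest edge leaving the tree is R4 R8 (5); add R8.
Step 7: cheapest edge leaving the tree is R5 R9 (11); add R9.
The 3rd edge added is R3 R7.

R3-R7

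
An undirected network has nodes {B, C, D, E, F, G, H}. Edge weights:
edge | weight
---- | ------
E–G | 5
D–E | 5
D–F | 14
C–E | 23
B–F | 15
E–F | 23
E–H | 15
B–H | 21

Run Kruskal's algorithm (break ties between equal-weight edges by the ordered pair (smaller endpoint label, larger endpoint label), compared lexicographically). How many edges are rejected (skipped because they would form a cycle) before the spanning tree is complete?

1

Sort edges by weight, then run Kruskal:
D–E (5): add. Components now {B} {C} {D,E} {F} {G} {H}
E–G (5): add. Components now {B} {C} {D,E,G} {F} {H}
D–F (14): add. Components now {B} {C} {D,E,F,G} {H}
B–F (15): add. Components now {B,D,E,F,G} {C} {H}
E–H (15): add. Components now {B,D,E,F,G,H} {C}
B–H (21): skip — B and H already connected.
C–E (23): add. Components now {B,C,D,E,F,G,H}
Edges rejected before the tree was complete: 1.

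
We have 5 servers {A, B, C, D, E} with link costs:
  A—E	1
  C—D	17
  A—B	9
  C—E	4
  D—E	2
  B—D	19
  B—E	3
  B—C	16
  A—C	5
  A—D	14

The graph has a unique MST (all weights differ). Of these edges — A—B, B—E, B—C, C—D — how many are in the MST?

1

Kruskal's algorithm — process edges by increasing weight (ties by edge label):
A—E (1): add. Components now {A,E} {B} {C} {D}
D—E (2): add. Components now {A,D,E} {B} {C}
B—E (3): add. Components now {A,B,D,E} {C}
C—E (4): add. Components now {A,B,C,D,E}
MST edge set: {A—E, D—E, B—E, C—E}.
Of the listed edges, {B—E} are in the MST → 1.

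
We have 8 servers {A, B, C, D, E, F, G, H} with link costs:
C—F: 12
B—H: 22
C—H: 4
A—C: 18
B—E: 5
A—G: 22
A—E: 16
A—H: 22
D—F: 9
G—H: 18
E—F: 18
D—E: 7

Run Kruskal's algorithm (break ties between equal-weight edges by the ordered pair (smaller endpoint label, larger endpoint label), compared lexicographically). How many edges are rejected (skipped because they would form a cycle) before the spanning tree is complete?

Kruskal: consider edges lightest-first.
C—H (4): add — endpoints in different components.
B—E (5): add — endpoints in different components.
D—E (7): add — endpoints in different components.
D—F (9): add — endpoints in different components.
C—F (12): add — endpoints in different components.
A—E (16): add — endpoints in different components.
A—C (18): skip — A and C already connected.
E—F (18): skip — E and F already connected.
G—H (18): add — endpoints in different components.
Edges rejected before the tree was complete: 2.

2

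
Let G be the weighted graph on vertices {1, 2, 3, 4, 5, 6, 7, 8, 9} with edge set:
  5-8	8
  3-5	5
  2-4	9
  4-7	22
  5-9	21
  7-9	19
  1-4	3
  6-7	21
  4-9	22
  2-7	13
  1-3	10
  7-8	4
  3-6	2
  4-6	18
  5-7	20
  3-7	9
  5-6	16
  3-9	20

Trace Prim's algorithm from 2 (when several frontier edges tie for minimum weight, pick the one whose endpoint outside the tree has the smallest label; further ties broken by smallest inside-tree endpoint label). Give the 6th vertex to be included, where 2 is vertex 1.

Grow the tree from 2 using Prim:
Step 1: cheapest edge leaving the tree is 2-4 (9); add 4.
Step 2: cheapest edge leaving the tree is 1-4 (3); add 1.
Step 3: cheapest edge leaving the tree is 1-3 (10); add 3.
Step 4: cheapest edge leaving the tree is 3-6 (2); add 6.
Step 5: cheapest edge leaving the tree is 3-5 (5); add 5.
Step 6: cheapest edge leaving the tree is 5-8 (8); add 8.
Step 7: cheapest edge leaving the tree is 7-8 (4); add 7.
Step 8: cheapest edge leaving the tree is 7-9 (19); add 9.
Vertex order: 2, 4, 1, 3, 6, 5, 8, 7, 9. The 6th vertex is 5.

5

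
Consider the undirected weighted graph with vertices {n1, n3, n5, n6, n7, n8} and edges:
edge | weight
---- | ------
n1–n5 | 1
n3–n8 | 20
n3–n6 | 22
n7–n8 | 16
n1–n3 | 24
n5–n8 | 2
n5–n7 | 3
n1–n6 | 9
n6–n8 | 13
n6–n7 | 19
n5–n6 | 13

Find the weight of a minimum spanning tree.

Grow the tree from n5 using Prim:
Step 1: cheapest edge leaving the tree is n1–n5 (1); add n1.
Step 2: cheapest edge leaving the tree is n5–n8 (2); add n8.
Step 3: cheapest edge leaving the tree is n5–n7 (3); add n7.
Step 4: cheapest edge leaving the tree is n1–n6 (9); add n6.
Step 5: cheapest edge leaving the tree is n3–n8 (20); add n3.
MST edges: n1–n5, n5–n8, n5–n7, n1–n6, n3–n8; total weight 1+2+3+9+20 = 35.

35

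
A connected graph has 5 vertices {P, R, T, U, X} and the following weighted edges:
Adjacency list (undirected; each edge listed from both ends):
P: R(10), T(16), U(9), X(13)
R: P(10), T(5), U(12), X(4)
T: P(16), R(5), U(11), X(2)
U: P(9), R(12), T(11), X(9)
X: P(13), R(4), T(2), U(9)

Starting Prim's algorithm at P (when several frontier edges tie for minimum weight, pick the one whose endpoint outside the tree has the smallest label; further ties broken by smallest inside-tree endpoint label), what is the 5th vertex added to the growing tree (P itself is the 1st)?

Grow the tree from P using Prim:
Step 1: cheapest edge leaving the tree is P-U (9); add U.
Step 2: cheapest edge leaving the tree is U-X (9); add X.
Step 3: cheapest edge leaving the tree is T-X (2); add T.
Step 4: cheapest edge leaving the tree is R-X (4); add R.
Vertex order: P, U, X, T, R. The 5th vertex is R.

R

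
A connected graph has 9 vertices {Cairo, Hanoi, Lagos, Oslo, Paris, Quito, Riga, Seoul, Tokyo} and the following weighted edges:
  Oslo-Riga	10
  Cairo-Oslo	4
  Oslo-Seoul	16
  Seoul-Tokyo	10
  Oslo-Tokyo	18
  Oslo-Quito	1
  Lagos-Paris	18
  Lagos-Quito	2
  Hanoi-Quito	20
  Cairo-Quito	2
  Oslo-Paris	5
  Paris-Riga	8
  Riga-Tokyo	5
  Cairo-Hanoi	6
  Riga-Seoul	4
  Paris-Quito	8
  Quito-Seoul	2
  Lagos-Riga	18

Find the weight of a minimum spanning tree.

Sort edges by weight, then run Kruskal:
Oslo-Quito (1): add — endpoints in different components.
Cairo-Quito (2): add — endpoints in different components.
Lagos-Quito (2): add — endpoints in different components.
Quito-Seoul (2): add — endpoints in different components.
Cairo-Oslo (4): skip — Cairo and Oslo already connected.
Riga-Seoul (4): add — endpoints in different components.
Oslo-Paris (5): add — endpoints in different components.
Riga-Tokyo (5): add — endpoints in different components.
Cairo-Hanoi (6): add — endpoints in different components.
MST edges: Oslo-Quito, Cairo-Quito, Lagos-Quito, Quito-Seoul, Riga-Seoul, Oslo-Paris, Riga-Tokyo, Cairo-Hanoi; total weight 1+2+2+2+4+5+5+6 = 27.

27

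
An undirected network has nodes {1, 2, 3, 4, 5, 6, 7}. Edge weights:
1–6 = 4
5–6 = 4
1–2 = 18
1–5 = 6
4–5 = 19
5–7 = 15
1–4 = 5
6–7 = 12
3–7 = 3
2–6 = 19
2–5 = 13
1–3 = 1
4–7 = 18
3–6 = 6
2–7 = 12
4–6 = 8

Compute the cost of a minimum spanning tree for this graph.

Sort edges by weight, then run Kruskal:
1–3 (1): add — endpoints in different components.
3–7 (3): add — endpoints in different components.
1–6 (4): add — endpoints in different components.
5–6 (4): add — endpoints in different components.
1–4 (5): add — endpoints in different components.
1–5 (6): skip — 1 and 5 already connected.
3–6 (6): skip — 3 and 6 already connected.
4–6 (8): skip — 4 and 6 already connected.
2–7 (12): add — endpoints in different components.
MST edges: 1–3, 3–7, 1–6, 5–6, 1–4, 2–7; total weight 1+3+4+4+5+12 = 29.

29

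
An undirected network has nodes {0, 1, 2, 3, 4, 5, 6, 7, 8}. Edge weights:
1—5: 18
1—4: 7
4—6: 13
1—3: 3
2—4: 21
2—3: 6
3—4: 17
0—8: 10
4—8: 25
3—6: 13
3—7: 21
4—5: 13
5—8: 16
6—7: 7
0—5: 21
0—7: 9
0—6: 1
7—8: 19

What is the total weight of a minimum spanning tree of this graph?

Kruskal's algorithm — process edges by increasing weight (ties by edge label):
0—6 (1): add — endpoints in different components.
1—3 (3): add — endpoints in different components.
2—3 (6): add — endpoints in different components.
1—4 (7): add — endpoints in different components.
6—7 (7): add — endpoints in different components.
0—7 (9): skip — 0 and 7 already connected.
0—8 (10): add — endpoints in different components.
3—6 (13): add — endpoints in different components.
4—5 (13): add — endpoints in different components.
MST edges: 0—6, 1—3, 2—3, 1—4, 6—7, 0—8, 3—6, 4—5; total weight 1+3+6+7+7+10+13+13 = 60.

60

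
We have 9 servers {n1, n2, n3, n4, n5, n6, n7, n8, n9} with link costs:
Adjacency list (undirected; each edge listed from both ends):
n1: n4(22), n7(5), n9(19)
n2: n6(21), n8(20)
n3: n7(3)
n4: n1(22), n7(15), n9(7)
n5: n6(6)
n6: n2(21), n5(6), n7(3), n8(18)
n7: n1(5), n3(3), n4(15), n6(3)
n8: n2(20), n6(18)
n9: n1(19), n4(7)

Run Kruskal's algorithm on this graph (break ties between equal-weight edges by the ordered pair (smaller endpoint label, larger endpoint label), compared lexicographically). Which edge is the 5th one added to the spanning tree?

n4-n9

Sort edges by weight, then run Kruskal:
n3 n7 (3): add — endpoints in different components.
n6 n7 (3): add — endpoints in different components.
n1 n7 (5): add — endpoints in different components.
n5 n6 (6): add — endpoints in different components.
n4 n9 (7): add — endpoints in different components.
n4 n7 (15): add — endpoints in different components.
n6 n8 (18): add — endpoints in different components.
n1 n9 (19): skip — n9 and n1 already connected.
n2 n8 (20): add — endpoints in different components.
The 5th edge added is n4 n9.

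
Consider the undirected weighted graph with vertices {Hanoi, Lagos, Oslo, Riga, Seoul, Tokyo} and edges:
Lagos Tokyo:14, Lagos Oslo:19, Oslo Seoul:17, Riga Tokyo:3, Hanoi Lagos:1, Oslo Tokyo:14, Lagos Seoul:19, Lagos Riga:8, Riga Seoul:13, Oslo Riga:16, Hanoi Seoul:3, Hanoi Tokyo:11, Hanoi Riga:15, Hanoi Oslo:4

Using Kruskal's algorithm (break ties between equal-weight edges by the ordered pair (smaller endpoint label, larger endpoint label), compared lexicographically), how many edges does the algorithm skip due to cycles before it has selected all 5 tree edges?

Kruskal's algorithm — process edges by increasing weight (ties by edge label):
Hanoi Lagos (1): add. Components now {Oslo} {Hanoi,Lagos} {Seoul} {Riga} {Tokyo}
Hanoi Seoul (3): add. Components now {Oslo} {Hanoi,Lagos,Seoul} {Riga} {Tokyo}
Riga Tokyo (3): add. Components now {Oslo} {Hanoi,Lagos,Seoul} {Riga,Tokyo}
Hanoi Oslo (4): add. Components now {Hanoi,Lagos,Oslo,Seoul} {Riga,Tokyo}
Lagos Riga (8): add. Components now {Hanoi,Lagos,Oslo,Riga,Seoul,Tokyo}
Edges rejected before the tree was complete: 0.

0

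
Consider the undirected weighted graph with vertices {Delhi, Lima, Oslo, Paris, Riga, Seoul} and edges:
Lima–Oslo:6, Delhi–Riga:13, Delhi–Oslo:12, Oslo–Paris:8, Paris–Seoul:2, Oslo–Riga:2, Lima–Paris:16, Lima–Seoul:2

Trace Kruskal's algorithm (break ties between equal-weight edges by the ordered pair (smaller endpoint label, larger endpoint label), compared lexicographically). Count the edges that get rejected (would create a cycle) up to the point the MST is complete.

1

Kruskal: consider edges lightest-first.
Lima–Seoul (2): add — endpoints in different components.
Oslo–Riga (2): add — endpoints in different components.
Paris–Seoul (2): add — endpoints in different components.
Lima–Oslo (6): add — endpoints in different components.
Oslo–Paris (8): skip — Oslo and Paris already connected.
Delhi–Oslo (12): add — endpoints in different components.
Edges rejected before the tree was complete: 1.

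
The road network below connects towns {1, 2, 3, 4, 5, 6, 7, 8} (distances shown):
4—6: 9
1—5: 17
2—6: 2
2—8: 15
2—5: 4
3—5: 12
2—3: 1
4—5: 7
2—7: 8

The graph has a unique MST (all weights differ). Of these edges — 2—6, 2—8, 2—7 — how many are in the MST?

Kruskal's algorithm — process edges by increasing weight (ties by edge label):
2—3 (1): add — endpoints in different components.
2—6 (2): add — endpoints in different components.
2—5 (4): add — endpoints in different components.
4—5 (7): add — endpoints in different components.
2—7 (8): add — endpoints in different components.
4—6 (9): skip — 4 and 6 already connected.
3—5 (12): skip — 3 and 5 already connected.
2—8 (15): add — endpoints in different components.
1—5 (17): add — endpoints in different components.
MST edge set: {2—3, 2—6, 2—5, 4—5, 2—7, 2—8, 1—5}.
Of the listed edges, {2—6, 2—8, 2—7} are in the MST → 3.

3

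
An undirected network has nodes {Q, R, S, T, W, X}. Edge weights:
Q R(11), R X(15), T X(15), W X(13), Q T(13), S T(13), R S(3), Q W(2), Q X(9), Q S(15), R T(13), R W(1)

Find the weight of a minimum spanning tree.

28

Prim's algorithm from R:
Step 1: frontier [R W 1, R S 3, Q R 11, R T 13, R X 15] → take R W (1); add W.
Step 2: frontier [R S 3, Q R 11, R T 13, R X 15, Q W 2, W X 13] → take Q W (2); add Q.
Step 3: frontier [Q X 9, Q T 13, Q S 15, R S 3, R T 13, R X 15, W X 13] → take R S (3); add S.
Step 4: frontier [Q X 9, Q T 13, R T 13, R X 15, S T 13, W X 13] → take Q X (9); add X.
Step 5: frontier [Q T 13, R T 13, S T 13, T X 15] → take Q T (13); add T.
MST edges: R W, Q W, R S, Q X, Q T; total weight 1+2+3+9+13 = 28.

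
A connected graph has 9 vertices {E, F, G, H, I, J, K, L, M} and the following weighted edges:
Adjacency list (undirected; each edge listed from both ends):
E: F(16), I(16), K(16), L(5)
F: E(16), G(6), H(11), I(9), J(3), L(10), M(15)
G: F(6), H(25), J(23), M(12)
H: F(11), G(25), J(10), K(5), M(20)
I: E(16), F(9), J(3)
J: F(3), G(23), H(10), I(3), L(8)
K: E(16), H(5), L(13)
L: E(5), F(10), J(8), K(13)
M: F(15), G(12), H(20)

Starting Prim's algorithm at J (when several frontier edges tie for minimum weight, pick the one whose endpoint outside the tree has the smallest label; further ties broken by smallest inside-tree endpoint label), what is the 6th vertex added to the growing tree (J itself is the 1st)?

Grow the tree from J using Prim:
Step 1: cheapest edge leaving the tree is F–J (3); add F.
Step 2: cheapest edge leaving the tree is I–J (3); add I.
Step 3: cheapest edge leaving the tree is F–G (6); add G.
Step 4: cheapest edge leaving the tree is J–L (8); add L.
Step 5: cheapest edge leaving the tree is E–L (5); add E.
Step 6: cheapest edge leaving the tree is H–J (10); add H.
Step 7: cheapest edge leaving the tree is H–K (5); add K.
Step 8: cheapest edge leaving the tree is G–M (12); add M.
Vertex order: J, F, I, G, L, E, H, K, M. The 6th vertex is E.

E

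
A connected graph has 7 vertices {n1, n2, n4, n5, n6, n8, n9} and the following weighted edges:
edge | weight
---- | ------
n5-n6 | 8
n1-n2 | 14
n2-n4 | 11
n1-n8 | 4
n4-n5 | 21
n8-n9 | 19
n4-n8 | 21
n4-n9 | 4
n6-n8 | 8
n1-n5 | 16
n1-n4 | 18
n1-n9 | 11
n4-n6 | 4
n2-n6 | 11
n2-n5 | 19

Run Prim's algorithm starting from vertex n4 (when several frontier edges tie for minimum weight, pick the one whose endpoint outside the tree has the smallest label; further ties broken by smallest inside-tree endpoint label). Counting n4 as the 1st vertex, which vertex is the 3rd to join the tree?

n9

Prim's algorithm from n4:
Step 1: cheapest edge leaving the tree is n4-n6 (4); add n6.
Step 2: cheapest edge leaving the tree is n4-n9 (4); add n9.
Step 3: cheapest edge leaving the tree is n5-n6 (8); add n5.
Step 4: cheapest edge leaving the tree is n6-n8 (8); add n8.
Step 5: cheapest edge leaving the tree is n1-n8 (4); add n1.
Step 6: cheapest edge leaving the tree is n2-n4 (11); add n2.
Vertex order: n4, n6, n9, n5, n8, n1, n2. The 3rd vertex is n9.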